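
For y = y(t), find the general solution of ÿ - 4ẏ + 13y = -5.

Characteristic equation r² - 4r + 13 = 0 has discriminant (-4)² - 4·(13) = -36 < 0, so r = 2 ± 3i.
Hence y_h = C1*cos(3*t)*exp(2*t) + C2*exp(2*t)*sin(3*t).
For the particular solution try y_p = A0. Substituting and matching coefficients of each power of t gives A0 = -5/13, so y_p = -5/13.

y = -5/13 + C1*cos(3*t)*exp(2*t) + C2*exp(2*t)*sin(3*t)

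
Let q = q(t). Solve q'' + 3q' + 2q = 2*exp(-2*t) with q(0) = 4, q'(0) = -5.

Characteristic equation r² + 3r + 2 = 0 factors as (r + 2)(r + 1) = 0, so r = -2, -1.
Hence q_h = C1*exp(-2*t) + C2*exp(-t).
Since exp(-2*t) solves the homogeneous equation (r = -2 is a root of multiplicity 1), multiply the trial by t. Try q_p = A*t*exp(-2*t). Substituting into the equation and dividing by exp(-2*t) gives A = -2, so q_p = -2*t*exp(-2*t).
General solution: q = C1*exp(-2*t) + C2*exp(-t) - 2*t*exp(-2*t).
Apply the initial conditions: q(0) = C1 + C2 = 4 and q'(0) = -2 - C2 - 2*C1 = -5. Solving gives C1 = -1, C2 = 5.

q = -exp(-2*t) + 5*exp(-t) - 2*t*exp(-2*t)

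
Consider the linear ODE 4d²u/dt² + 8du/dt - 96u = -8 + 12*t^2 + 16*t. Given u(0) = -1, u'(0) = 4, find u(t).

u = 11/192 - 101*exp(-6*t)/120 - 69*exp(4*t)/320 - 3*t/16 - t**2/8

Divide through by 4: u'' + 2u' - 24u = -2 + 3*t^2 + 4*t.
Characteristic equation r² + 2r - 24 = 0 factors as (r + 6)(r - 4) = 0, so r = -6, 4.
Hence u_h = C1*exp(-6*t) + C2*exp(4*t).
For the particular solution try u_p = A0 + A1*t + A2*t^2. Substituting and matching coefficients of each power of t gives A0 = 11/192, A1 = -3/16, A2 = -1/8, so u_p = 11/192 - 3*t/16 - t^2/8.
General solution: u = 11/192 - 3*t/16 - t^2/8 + C1*exp(-6*t) + C2*exp(4*t).
Apply the initial conditions: u(0) = 11/192 + C1 + C2 = -1 and u'(0) = -3/16 - 6*C1 + 4*C2 = 4. Solving gives C1 = -101/120, C2 = -69/320.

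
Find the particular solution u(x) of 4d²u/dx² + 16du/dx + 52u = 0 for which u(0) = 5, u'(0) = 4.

u = 5*cos(3*x)*exp(-2*x) + 14*exp(-2*x)*sin(3*x)/3

Divide through by 4: u'' + 4u' + 13u = 0.
Characteristic equation r² + 4r + 13 = 0 has discriminant (4)² - 4·(13) = -36 < 0, so r = -2 ± 3i.
Hence u_h = C1*cos(3*x)*exp(-2*x) + C2*exp(-2*x)*sin(3*x).
Apply the initial conditions: u(0) = C1 = 5 and u'(0) = -2*C1 + 3*C2 = 4. Solving gives C1 = 5, C2 = 14/3.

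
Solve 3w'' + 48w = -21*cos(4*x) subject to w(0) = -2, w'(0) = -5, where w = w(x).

w = -2*cos(4*x) - 5*sin(4*x)/4 - 7*x*sin(4*x)/8

Divide through by 3: w'' + 16w = -7*cos(4*x).
Characteristic equation r² + 16 = 0 has discriminant (0)² - 4·(16) = -64 < 0, so r = ± 4i.
Hence w_h = C1*cos(4*x) + C2*sin(4*x).
Since ±4i are characteristic roots, multiply the trial by x. Try w_p = x*(A*cos(4*x) + B*sin(4*x)). Substituting and equating the coefficients of cos(4x) and sin(4x) gives A = 0, B = -7/8, so w_p = -7*x*sin(4*x)/8.
General solution: w = C1*cos(4*x) + C2*sin(4*x) - 7*x*sin(4*x)/8.
Apply the initial conditions: w(0) = C1 = -2 and w'(0) = 4*C2 = -5. Solving gives C1 = -2, C2 = -5/4.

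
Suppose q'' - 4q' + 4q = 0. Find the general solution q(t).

Characteristic equation r² - 4r + 4 = 0 has discriminant (-4)² - 4·(4) = 0, so r = 2 is a repeated root.
Hence q_h = (C1 + C2*t)*exp(2*t).

q = C1*exp(2*t) + C2*t*exp(2*t)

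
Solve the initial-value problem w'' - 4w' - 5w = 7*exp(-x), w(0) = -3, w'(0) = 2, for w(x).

w = -109*exp(-x)/36 + exp(5*x)/36 - 7*x*exp(-x)/6

Characteristic equation r² - 4r - 5 = 0 factors as (r + 1)(r - 5) = 0, so r = -1, 5.
Hence w_h = C1*exp(-x) + C2*exp(5*x).
Since exp(-x) solves the homogeneous equation (r = -1 is a root of multiplicity 1), multiply the trial by x. Try w_p = A*x*exp(-x). Substituting into the equation and dividing by exp(-x) gives A = -7/6, so w_p = -7*x*exp(-x)/6.
General solution: w = C1*exp(-x) + C2*exp(5*x) - 7*x*exp(-x)/6.
Apply the initial conditions: w(0) = C1 + C2 = -3 and w'(0) = -7/6 - C1 + 5*C2 = 2. Solving gives C1 = -109/36, C2 = 1/36.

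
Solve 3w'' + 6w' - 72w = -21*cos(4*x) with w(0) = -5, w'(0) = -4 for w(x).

w = -437*exp(-6*x)/260 - 279*exp(4*x)/80 - 7*sin(4*x)/208 + 35*cos(4*x)/208

Divide through by 3: w'' + 2w' - 24w = -7*cos(4*x).
Characteristic equation r² + 2r - 24 = 0 factors as (r + 6)(r - 4) = 0, so r = -6, 4.
Hence w_h = C1*exp(-6*x) + C2*exp(4*x).
Try w_p = A*cos(4*x) + B*sin(4*x). Substituting and equating the coefficients of cos(4x) and sin(4x) gives A = 35/208, B = -7/208, so w_p = -7*sin(4*x)/208 + 35*cos(4*x)/208.
General solution: w = -7*sin(4*x)/208 + 35*cos(4*x)/208 + C1*exp(-6*x) + C2*exp(4*x).
Apply the initial conditions: w(0) = 35/208 + C1 + C2 = -5 and w'(0) = -7/52 - 6*C1 + 4*C2 = -4. Solving gives C1 = -437/260, C2 = -279/80.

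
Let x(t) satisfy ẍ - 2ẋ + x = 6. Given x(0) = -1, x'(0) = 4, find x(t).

Characteristic equation r² - 2r + 1 = 0 has discriminant (-2)² - 4·(1) = 0, so r = 1 is a repeated root.
Hence x_h = (C1 + C2*t)*exp(t).
For the particular solution try x_p = A0. Substituting and matching coefficients of each power of t gives A0 = 6, so x_p = 6.
General solution: x = 6 + C1*exp(t) + C2*t*exp(t).
Apply the initial conditions: x(0) = 6 + C1 = -1 and x'(0) = C1 + C2 = 4. Solving gives C1 = -7, C2 = 11.

x = 6 - 7*exp(t) + 11*t*exp(t)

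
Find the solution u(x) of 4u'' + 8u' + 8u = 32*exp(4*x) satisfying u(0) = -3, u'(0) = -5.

u = 4*exp(4*x)/13 - 124*exp(-x)*sin(x)/13 - 43*cos(x)*exp(-x)/13

Divide through by 4: u'' + 2u' + 2u = 8*exp(4*x).
Characteristic equation r² + 2r + 2 = 0 has discriminant (2)² - 4·(2) = -4 < 0, so r = -1 ± i.
Hence u_h = C1*cos(x)*exp(-x) + C2*exp(-x)*sin(x).
Try u_p = A*exp(4*x). Substituting into the equation and dividing by exp(4*x) gives A = 4/13, so u_p = 4*exp(4*x)/13.
General solution: u = 4*exp(4*x)/13 + C1*cos(x)*exp(-x) + C2*exp(-x)*sin(x).
Apply the initial conditions: u(0) = 4/13 + C1 = -3 and u'(0) = 16/13 + C2 - C1 = -5. Solving gives C1 = -43/13, C2 = -124/13.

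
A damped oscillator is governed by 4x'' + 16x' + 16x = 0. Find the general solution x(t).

x = C1*exp(-2*t) + C2*t*exp(-2*t)

Divide through by 4: x'' + 4x' + 4x = 0.
Characteristic equation r² + 4r + 4 = 0 has discriminant (4)² - 4·(4) = 0, so r = -2 is a repeated root.
Hence x_h = (C1 + C2*t)*exp(-2*t).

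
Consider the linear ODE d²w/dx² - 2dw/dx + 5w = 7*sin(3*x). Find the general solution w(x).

w = -7*sin(3*x)/13 + 21*cos(3*x)/26 + C1*cos(2*x)*exp(x) + C2*exp(x)*sin(2*x)

Characteristic equation r² - 2r + 5 = 0 has discriminant (-2)² - 4·(5) = -16 < 0, so r = 1 ± 2i.
Hence w_h = C1*cos(2*x)*exp(x) + C2*exp(x)*sin(2*x).
Try w_p = A*cos(3*x) + B*sin(3*x). Substituting and equating the coefficients of cos(3x) and sin(3x) gives A = 21/26, B = -7/13, so w_p = -7*sin(3*x)/13 + 21*cos(3*x)/26.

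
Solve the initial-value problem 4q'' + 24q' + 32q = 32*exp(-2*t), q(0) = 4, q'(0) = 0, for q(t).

Divide through by 4: q'' + 6q' + 8q = 8*exp(-2*t).
Characteristic equation r² + 6r + 8 = 0 factors as (r + 2)(r + 4) = 0, so r = -2, -4.
Hence q_h = C1*exp(-2*t) + C2*exp(-4*t).
Since exp(-2*t) solves the homogeneous equation (r = -2 is a root of multiplicity 1), multiply the trial by t. Try q_p = A*t*exp(-2*t). Substituting into the equation and dividing by exp(-2*t) gives A = 4, so q_p = 4*t*exp(-2*t).
General solution: q = C1*exp(-2*t) + C2*exp(-4*t) + 4*t*exp(-2*t).
Apply the initial conditions: q(0) = C1 + C2 = 4 and q'(0) = 4 - 4*C2 - 2*C1 = 0. Solving gives C1 = 6, C2 = -2.

q = -2*exp(-4*t) + 6*exp(-2*t) + 4*t*exp(-2*t)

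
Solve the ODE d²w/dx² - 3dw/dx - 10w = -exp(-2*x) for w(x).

Characteristic equation r² - 3r - 10 = 0 factors as (r + 2)(r - 5) = 0, so r = -2, 5.
Hence w_h = C1*exp(-2*x) + C2*exp(5*x).
Since exp(-2*x) solves the homogeneous equation (r = -2 is a root of multiplicity 1), multiply the trial by x. Try w_p = A*x*exp(-2*x). Substituting into the equation and dividing by exp(-2*x) gives A = 1/7, so w_p = x*exp(-2*x)/7.

w = C1*exp(-2*x) + C2*exp(5*x) + x*exp(-2*x)/7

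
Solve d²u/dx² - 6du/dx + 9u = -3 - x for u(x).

Characteristic equation r² - 6r + 9 = 0 has discriminant (-6)² - 4·(9) = 0, so r = 3 is a repeated root.
Hence u_h = (C1 + C2*x)*exp(3*x).
For the particular solution try u_p = A0 + A1*x. Substituting and matching coefficients of each power of x gives A0 = -11/27, A1 = -1/9, so u_p = -11/27 - x/9.

u = -11/27 - x/9 + C1*exp(3*x) + C2*x*exp(3*x)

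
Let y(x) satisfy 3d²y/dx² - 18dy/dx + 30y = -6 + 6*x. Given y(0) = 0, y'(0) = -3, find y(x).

Divide through by 3: y'' - 6y' + 10y = -2 + 2*x.
Characteristic equation r² - 6r + 10 = 0 has discriminant (-6)² - 4·(10) = -4 < 0, so r = 3 ± i.
Hence y_h = C1*cos(x)*exp(3*x) + C2*exp(3*x)*sin(x).
For the particular solution try y_p = A0 + A1*x. Substituting and matching coefficients of each power of x gives A0 = -2/25, A1 = 1/5, so y_p = -2/25 + x/5.
General solution: y = -2/25 + x/5 + C1*cos(x)*exp(3*x) + C2*exp(3*x)*sin(x).
Apply the initial conditions: y(0) = -2/25 + C1 = 0 and y'(0) = 1/5 + C2 + 3*C1 = -3. Solving gives C1 = 2/25, C2 = -86/25.

y = -2/25 + x/5 - 86*exp(3*x)*sin(x)/25 + 2*cos(x)*exp(3*x)/25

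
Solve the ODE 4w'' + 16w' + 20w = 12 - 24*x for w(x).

Divide through by 4: w'' + 4w' + 5w = 3 - 6*x.
Characteristic equation r² + 4r + 5 = 0 has discriminant (4)² - 4·(5) = -4 < 0, so r = -2 ± i.
Hence w_h = C1*cos(x)*exp(-2*x) + C2*exp(-2*x)*sin(x).
For the particular solution try w_p = A0 + A1*x. Substituting and matching coefficients of each power of x gives A0 = 39/25, A1 = -6/5, so w_p = 39/25 - 6*x/5.

w = 39/25 - 6*x/5 + C1*cos(x)*exp(-2*x) + C2*exp(-2*x)*sin(x)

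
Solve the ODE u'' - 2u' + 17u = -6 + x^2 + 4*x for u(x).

Characteristic equation r² - 2r + 17 = 0 has discriminant (-2)² - 4·(17) = -64 < 0, so r = 1 ± 4i.
Hence u_h = C1*cos(4*x)*exp(x) + C2*exp(x)*sin(4*x).
For the particular solution try u_p = A0 + A1*x + A2*x^2. Substituting and matching coefficients of each power of x gives A0 = -1624/4913, A1 = 72/289, A2 = 1/17, so u_p = -1624/4913 + x^2/17 + 72*x/289.

u = -1624/4913 + x**2/17 + 72*x/289 + C1*cos(4*x)*exp(x) + C2*exp(x)*sin(4*x)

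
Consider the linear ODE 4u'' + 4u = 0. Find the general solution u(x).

u = C1*cos(x) + C2*sin(x)

Divide through by 4: u'' + u = 0.
Characteristic equation r² + 1 = 0 has discriminant (0)² - 4·(1) = -4 < 0, so r = ± i.
Hence u_h = C1*cos(x) + C2*sin(x).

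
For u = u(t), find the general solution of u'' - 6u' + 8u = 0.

u = C1*exp(4*t) + C2*exp(2*t)

Characteristic equation r² - 6r + 8 = 0 factors as (r - 4)(r - 2) = 0, so r = 4, 2.
Hence u_h = C1*exp(4*t) + C2*exp(2*t).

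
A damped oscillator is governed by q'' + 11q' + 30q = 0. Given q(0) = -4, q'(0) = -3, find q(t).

Characteristic equation r² + 11r + 30 = 0 factors as (r + 6)(r + 5) = 0, so r = -6, -5.
Hence q_h = C1*exp(-6*t) + C2*exp(-5*t).
Apply the initial conditions: q(0) = C1 + C2 = -4 and q'(0) = -6*C1 - 5*C2 = -3. Solving gives C1 = 23, C2 = -27.

q = -27*exp(-5*t) + 23*exp(-6*t)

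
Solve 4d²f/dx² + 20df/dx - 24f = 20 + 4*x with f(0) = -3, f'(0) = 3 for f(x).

f = -35/36 - 187*exp(-6*x)/252 - 9*exp(x)/7 - x/6

Divide through by 4: f'' + 5f' - 6f = 5 + x.
Characteristic equation r² + 5r - 6 = 0 factors as (r - 1)(r + 6) = 0, so r = 1, -6.
Hence f_h = C1*exp(x) + C2*exp(-6*x).
For the particular solution try f_p = A0 + A1*x. Substituting and matching coefficients of each power of x gives A0 = -35/36, A1 = -1/6, so f_p = -35/36 - x/6.
General solution: f = -35/36 - x/6 + C1*exp(x) + C2*exp(-6*x).
Apply the initial conditions: f(0) = -35/36 + C1 + C2 = -3 and f'(0) = -1/6 + C1 - 6*C2 = 3. Solving gives C1 = -9/7, C2 = -187/252.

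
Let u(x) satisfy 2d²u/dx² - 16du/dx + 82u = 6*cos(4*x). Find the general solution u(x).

Divide through by 2: u'' - 8u' + 41u = 3*cos(4*x).
Characteristic equation r² - 8r + 41 = 0 has discriminant (-8)² - 4·(41) = -100 < 0, so r = 4 ± 5i.
Hence u_h = C1*cos(5*x)*exp(4*x) + C2*exp(4*x)*sin(5*x).
Try u_p = A*cos(4*x) + B*sin(4*x). Substituting and equating the coefficients of cos(4x) and sin(4x) gives A = 75/1649, B = -96/1649, so u_p = -96*sin(4*x)/1649 + 75*cos(4*x)/1649.

u = -96*sin(4*x)/1649 + 75*cos(4*x)/1649 + C1*cos(5*x)*exp(4*x) + C2*exp(4*x)*sin(5*x)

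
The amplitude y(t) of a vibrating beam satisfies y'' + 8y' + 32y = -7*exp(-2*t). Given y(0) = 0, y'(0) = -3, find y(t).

Characteristic equation r² + 8r + 32 = 0 has discriminant (8)² - 4·(32) = -64 < 0, so r = -4 ± 4i.
Hence y_h = C1*cos(4*t)*exp(-4*t) + C2*exp(-4*t)*sin(4*t).
Try y_p = A*exp(-2*t). Substituting into the equation and dividing by exp(-2*t) gives A = -7/20, so y_p = -7*exp(-2*t)/20.
General solution: y = -7*exp(-2*t)/20 + C1*cos(4*t)*exp(-4*t) + C2*exp(-4*t)*sin(4*t).
Apply the initial conditions: y(0) = -7/20 + C1 = 0 and y'(0) = 7/10 - 4*C1 + 4*C2 = -3. Solving gives C1 = 7/20, C2 = -23/40.

y = -7*exp(-2*t)/20 - 23*exp(-4*t)*sin(4*t)/40 + 7*cos(4*t)*exp(-4*t)/20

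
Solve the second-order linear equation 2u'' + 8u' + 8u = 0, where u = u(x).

Divide through by 2: u'' + 4u' + 4u = 0.
Characteristic equation r² + 4r + 4 = 0 has discriminant (4)² - 4·(4) = 0, so r = -2 is a repeated root.
Hence u_h = (C1 + C2*x)*exp(-2*x).

u = C1*exp(-2*x) + C2*x*exp(-2*x)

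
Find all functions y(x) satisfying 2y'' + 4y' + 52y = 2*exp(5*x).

Divide through by 2: y'' + 2y' + 26y = exp(5*x).
Characteristic equation r² + 2r + 26 = 0 has discriminant (2)² - 4·(26) = -100 < 0, so r = -1 ± 5i.
Hence y_h = C1*cos(5*x)*exp(-x) + C2*exp(-x)*sin(5*x).
Try y_p = A*exp(5*x). Substituting into the equation and dividing by exp(5*x) gives A = 1/61, so y_p = exp(5*x)/61.

y = exp(5*x)/61 + C1*cos(5*x)*exp(-x) + C2*exp(-x)*sin(5*x)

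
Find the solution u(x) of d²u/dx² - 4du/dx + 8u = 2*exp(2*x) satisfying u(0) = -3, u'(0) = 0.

Characteristic equation r² - 4r + 8 = 0 has discriminant (-4)² - 4·(8) = -16 < 0, so r = 2 ± 2i.
Hence u_h = C1*cos(2*x)*exp(2*x) + C2*exp(2*x)*sin(2*x).
Try u_p = A*exp(2*x). Substituting into the equation and dividing by exp(2*x) gives A = 1/2, so u_p = exp(2*x)/2.
General solution: u = exp(2*x)/2 + C1*cos(2*x)*exp(2*x) + C2*exp(2*x)*sin(2*x).
Apply the initial conditions: u(0) = 1/2 + C1 = -3 and u'(0) = 1 + 2*C1 + 2*C2 = 0. Solving gives C1 = -7/2, C2 = 3.

u = exp(2*x)/2 + 3*exp(2*x)*sin(2*x) - 7*cos(2*x)*exp(2*x)/2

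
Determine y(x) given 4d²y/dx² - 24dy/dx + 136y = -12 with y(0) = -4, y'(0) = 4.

y = -3/34 - 133*cos(5*x)*exp(3*x)/34 + 107*exp(3*x)*sin(5*x)/34

Divide through by 4: y'' - 6y' + 34y = -3.
Characteristic equation r² - 6r + 34 = 0 has discriminant (-6)² - 4·(34) = -100 < 0, so r = 3 ± 5i.
Hence y_h = C1*cos(5*x)*exp(3*x) + C2*exp(3*x)*sin(5*x).
For the particular solution try y_p = A0. Substituting and matching coefficients of each power of x gives A0 = -3/34, so y_p = -3/34.
General solution: y = -3/34 + C1*cos(5*x)*exp(3*x) + C2*exp(3*x)*sin(5*x).
Apply the initial conditions: y(0) = -3/34 + C1 = -4 and y'(0) = 3*C1 + 5*C2 = 4. Solving gives C1 = -133/34, C2 = 107/34.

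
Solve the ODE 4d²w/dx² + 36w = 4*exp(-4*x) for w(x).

Divide through by 4: w'' + 9w = exp(-4*x).
Characteristic equation r² + 9 = 0 has discriminant (0)² - 4·(9) = -36 < 0, so r = ± 3i.
Hence w_h = C1*cos(3*x) + C2*sin(3*x).
Try w_p = A*exp(-4*x). Substituting into the equation and dividing by exp(-4*x) gives A = 1/25, so w_p = exp(-4*x)/25.

w = exp(-4*x)/25 + C1*cos(3*x) + C2*sin(3*x)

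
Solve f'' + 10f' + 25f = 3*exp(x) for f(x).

f = exp(x)/12 + C1*exp(-5*x) + C2*x*exp(-5*x)

Characteristic equation r² + 10r + 25 = 0 has discriminant (10)² - 4·(25) = 0, so r = -5 is a repeated root.
Hence f_h = (C1 + C2*x)*exp(-5*x).
Try f_p = A*exp(x). Substituting into the equation and dividing by exp(x) gives A = 1/12, so f_p = exp(x)/12.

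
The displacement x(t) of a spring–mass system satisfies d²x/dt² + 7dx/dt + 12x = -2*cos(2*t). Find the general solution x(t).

x = -7*sin(2*t)/65 - 4*cos(2*t)/65 + C1*exp(-4*t) + C2*exp(-3*t)

Characteristic equation r² + 7r + 12 = 0 factors as (r + 4)(r + 3) = 0, so r = -4, -3.
Hence x_h = C1*exp(-4*t) + C2*exp(-3*t).
Try x_p = A*cos(2*t) + B*sin(2*t). Substituting and equating the coefficients of cos(2t) and sin(2t) gives A = -4/65, B = -7/65, so x_p = -7*sin(2*t)/65 - 4*cos(2*t)/65.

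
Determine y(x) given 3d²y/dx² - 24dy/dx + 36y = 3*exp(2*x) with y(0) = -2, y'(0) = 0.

y = -49*exp(2*x)/16 + 17*exp(6*x)/16 - x*exp(2*x)/4

Divide through by 3: y'' - 8y' + 12y = exp(2*x).
Characteristic equation r² - 8r + 12 = 0 factors as (r - 6)(r - 2) = 0, so r = 6, 2.
Hence y_h = C1*exp(6*x) + C2*exp(2*x).
Since exp(2*x) solves the homogeneous equation (r = 2 is a root of multiplicity 1), multiply the trial by x. Try y_p = A*x*exp(2*x). Substituting into the equation and dividing by exp(2*x) gives A = -1/4, so y_p = -x*exp(2*x)/4.
General solution: y = C1*exp(6*x) + C2*exp(2*x) - x*exp(2*x)/4.
Apply the initial conditions: y(0) = C1 + C2 = -2 and y'(0) = -1/4 + 2*C2 + 6*C1 = 0. Solving gives C1 = 17/16, C2 = -49/16.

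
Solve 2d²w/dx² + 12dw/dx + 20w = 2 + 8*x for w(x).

w = -7/50 + 2*x/5 + C1*cos(x)*exp(-3*x) + C2*exp(-3*x)*sin(x)

Divide through by 2: w'' + 6w' + 10w = 1 + 4*x.
Characteristic equation r² + 6r + 10 = 0 has discriminant (6)² - 4·(10) = -4 < 0, so r = -3 ± i.
Hence w_h = C1*cos(x)*exp(-3*x) + C2*exp(-3*x)*sin(x).
For the particular solution try w_p = A0 + A1*x. Substituting and matching coefficients of each power of x gives A0 = -7/50, A1 = 2/5, so w_p = -7/50 + 2*x/5.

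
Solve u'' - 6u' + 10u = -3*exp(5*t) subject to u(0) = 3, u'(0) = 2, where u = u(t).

u = -3*exp(5*t)/5 - 29*exp(3*t)*sin(t)/5 + 18*cos(t)*exp(3*t)/5

Characteristic equation r² - 6r + 10 = 0 has discriminant (-6)² - 4·(10) = -4 < 0, so r = 3 ± i.
Hence u_h = C1*cos(t)*exp(3*t) + C2*exp(3*t)*sin(t).
Try u_p = A*exp(5*t). Substituting into the equation and dividing by exp(5*t) gives A = -3/5, so u_p = -3*exp(5*t)/5.
General solution: u = -3*exp(5*t)/5 + C1*cos(t)*exp(3*t) + C2*exp(3*t)*sin(t).
Apply the initial conditions: u(0) = -3/5 + C1 = 3 and u'(0) = -3 + C2 + 3*C1 = 2. Solving gives C1 = 18/5, C2 = -29/5.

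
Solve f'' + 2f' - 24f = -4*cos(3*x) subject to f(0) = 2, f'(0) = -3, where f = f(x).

Characteristic equation r² + 2r - 24 = 0 factors as (r - 4)(r + 6) = 0, so r = 4, -6.
Hence f_h = C1*exp(4*x) + C2*exp(-6*x).
Try f_p = A*cos(3*x) + B*sin(3*x). Substituting and equating the coefficients of cos(3x) and sin(3x) gives A = 44/375, B = -8/375, so f_p = -8*sin(3*x)/375 + 44*cos(3*x)/375.
General solution: f = -8*sin(3*x)/375 + 44*cos(3*x)/375 + C1*exp(4*x) + C2*exp(-6*x).
Apply the initial conditions: f(0) = 44/375 + C1 + C2 = 2 and f'(0) = -8/125 - 6*C2 + 4*C1 = -3. Solving gives C1 = 209/250, C2 = 157/150.

f = -8*sin(3*x)/375 + 44*cos(3*x)/375 + 157*exp(-6*x)/150 + 209*exp(4*x)/250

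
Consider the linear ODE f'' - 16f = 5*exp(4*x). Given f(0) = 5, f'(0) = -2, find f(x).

Characteristic equation r² - 16 = 0 factors as (r + 4)(r - 4) = 0, so r = -4, 4.
Hence f_h = C1*exp(-4*x) + C2*exp(4*x).
Since exp(4*x) solves the homogeneous equation (r = 4 is a root of multiplicity 1), multiply the trial by x. Try f_p = A*x*exp(4*x). Substituting into the equation and dividing by exp(4*x) gives A = 5/8, so f_p = 5*x*exp(4*x)/8.
General solution: f = C1*exp(-4*x) + C2*exp(4*x) + 5*x*exp(4*x)/8.
Apply the initial conditions: f(0) = C1 + C2 = 5 and f'(0) = 5/8 - 4*C1 + 4*C2 = -2. Solving gives C1 = 181/64, C2 = 139/64.

f = 139*exp(4*x)/64 + 181*exp(-4*x)/64 + 5*x*exp(4*x)/8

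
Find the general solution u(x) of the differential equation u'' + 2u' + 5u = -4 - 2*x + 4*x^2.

Characteristic equation r² + 2r + 5 = 0 has discriminant (2)² - 4·(5) = -16 < 0, so r = -1 ± 2i.
Hence u_h = C1*cos(2*x)*exp(-x) + C2*exp(-x)*sin(2*x).
For the particular solution try u_p = A0 + A1*x + A2*x^2. Substituting and matching coefficients of each power of x gives A0 = -88/125, A1 = -26/25, A2 = 4/5, so u_p = -88/125 - 26*x/25 + 4*x^2/5.

u = -88/125 - 26*x/25 + 4*x**2/5 + C1*cos(2*x)*exp(-x) + C2*exp(-x)*sin(2*x)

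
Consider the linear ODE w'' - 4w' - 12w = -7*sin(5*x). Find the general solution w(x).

Characteristic equation r² - 4r - 12 = 0 factors as (r - 6)(r + 2) = 0, so r = 6, -2.
Hence w_h = C1*exp(6*x) + C2*exp(-2*x).
Try w_p = A*cos(5*x) + B*sin(5*x). Substituting and equating the coefficients of cos(5x) and sin(5x) gives A = -140/1769, B = 259/1769, so w_p = -140*cos(5*x)/1769 + 259*sin(5*x)/1769.

w = -140*cos(5*x)/1769 + 259*sin(5*x)/1769 + C1*exp(6*x) + C2*exp(-2*x)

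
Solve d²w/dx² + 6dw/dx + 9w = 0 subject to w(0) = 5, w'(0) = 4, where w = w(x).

w = 5*exp(-3*x) + 19*x*exp(-3*x)

Characteristic equation r² + 6r + 9 = 0 has discriminant (6)² - 4·(9) = 0, so r = -3 is a repeated root.
Hence w_h = (C1 + C2*x)*exp(-3*x).
Apply the initial conditions: w(0) = C1 = 5 and w'(0) = C2 - 3*C1 = 4. Solving gives C1 = 5, C2 = 19.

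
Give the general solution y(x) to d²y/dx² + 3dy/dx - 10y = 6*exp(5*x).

Characteristic equation r² + 3r - 10 = 0 factors as (r + 5)(r - 2) = 0, so r = -5, 2.
Hence y_h = C1*exp(-5*x) + C2*exp(2*x).
Try y_p = A*exp(5*x). Substituting into the equation and dividing by exp(5*x) gives A = 1/5, so y_p = exp(5*x)/5.

y = exp(5*x)/5 + C1*exp(-5*x) + C2*exp(2*x)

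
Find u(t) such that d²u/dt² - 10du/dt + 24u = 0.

u = C1*exp(6*t) + C2*exp(4*t)

Characteristic equation r² - 10r + 24 = 0 factors as (r - 6)(r - 4) = 0, so r = 6, 4.
Hence u_h = C1*exp(6*t) + C2*exp(4*t).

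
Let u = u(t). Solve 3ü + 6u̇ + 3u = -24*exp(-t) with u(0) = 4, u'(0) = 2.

Divide through by 3: u'' + 2u' + u = -8*exp(-t).
Characteristic equation r² + 2r + 1 = 0 has discriminant (2)² - 4·(1) = 0, so r = -1 is a repeated root.
Hence u_h = (C1 + C2*t)*exp(-t).
Since exp(-t) solves the homogeneous equation (r = -1 is a root of multiplicity 2), multiply the trial by t^2. Try u_p = A*t^2*exp(-t). Substituting into the equation and dividing by exp(-t) gives A = -4, so u_p = -4*t^2*exp(-t).
General solution: u = C1*exp(-t) - 4*t^2*exp(-t) + C2*t*exp(-t).
Apply the initial conditions: u(0) = C1 = 4 and u'(0) = C2 - C1 = 2. Solving gives C1 = 4, C2 = 6.

u = 4*exp(-t) - 4*t**2*exp(-t) + 6*t*exp(-t)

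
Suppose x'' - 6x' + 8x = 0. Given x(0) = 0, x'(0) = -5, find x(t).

x = -5*exp(4*t)/2 + 5*exp(2*t)/2

Characteristic equation r² - 6r + 8 = 0 factors as (r - 4)(r - 2) = 0, so r = 4, 2.
Hence x_h = C1*exp(4*t) + C2*exp(2*t).
Apply the initial conditions: x(0) = C1 + C2 = 0 and x'(0) = 2*C2 + 4*C1 = -5. Solving gives C1 = -5/2, C2 = 5/2.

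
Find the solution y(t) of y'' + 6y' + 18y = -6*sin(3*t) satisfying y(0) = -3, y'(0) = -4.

Characteristic equation r² + 6r + 18 = 0 has discriminant (6)² - 4·(18) = -36 < 0, so r = -3 ± 3i.
Hence y_h = C1*cos(3*t)*exp(-3*t) + C2*exp(-3*t)*sin(3*t).
Try y_p = A*cos(3*t) + B*sin(3*t). Substituting and equating the coefficients of cos(3t) and sin(3t) gives A = 4/15, B = -2/15, so y_p = -2*sin(3*t)/15 + 4*cos(3*t)/15.
General solution: y = -2*sin(3*t)/15 + 4*cos(3*t)/15 + C1*cos(3*t)*exp(-3*t) + C2*exp(-3*t)*sin(3*t).
Apply the initial conditions: y(0) = 4/15 + C1 = -3 and y'(0) = -2/5 - 3*C1 + 3*C2 = -4. Solving gives C1 = -49/15, C2 = -67/15.

y = -2*sin(3*t)/15 + 4*cos(3*t)/15 - 67*exp(-3*t)*sin(3*t)/15 - 49*cos(3*t)*exp(-3*t)/15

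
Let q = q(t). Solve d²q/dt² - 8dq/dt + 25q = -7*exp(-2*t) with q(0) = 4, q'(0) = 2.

Characteristic equation r² - 8r + 25 = 0 has discriminant (-8)² - 4·(25) = -36 < 0, so r = 4 ± 3i.
Hence q_h = C1*cos(3*t)*exp(4*t) + C2*exp(4*t)*sin(3*t).
Try q_p = A*exp(-2*t). Substituting into the equation and dividing by exp(-2*t) gives A = -7/45, so q_p = -7*exp(-2*t)/45.
General solution: q = -7*exp(-2*t)/45 + C1*cos(3*t)*exp(4*t) + C2*exp(4*t)*sin(3*t).
Apply the initial conditions: q(0) = -7/45 + C1 = 4 and q'(0) = 14/45 + 3*C2 + 4*C1 = 2. Solving gives C1 = 187/45, C2 = -224/45.

q = -7*exp(-2*t)/45 - 224*exp(4*t)*sin(3*t)/45 + 187*cos(3*t)*exp(4*t)/45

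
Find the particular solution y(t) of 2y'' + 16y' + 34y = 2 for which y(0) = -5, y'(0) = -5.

y = 1/17 - 429*exp(-4*t)*sin(t)/17 - 86*cos(t)*exp(-4*t)/17

Divide through by 2: y'' + 8y' + 17y = 1.
Characteristic equation r² + 8r + 17 = 0 has discriminant (8)² - 4·(17) = -4 < 0, so r = -4 ± i.
Hence y_h = C1*cos(t)*exp(-4*t) + C2*exp(-4*t)*sin(t).
For the particular solution try y_p = A0. Substituting and matching coefficients of each power of t gives A0 = 1/17, so y_p = 1/17.
General solution: y = 1/17 + C1*cos(t)*exp(-4*t) + C2*exp(-4*t)*sin(t).
Apply the initial conditions: y(0) = 1/17 + C1 = -5 and y'(0) = C2 - 4*C1 = -5. Solving gives C1 = -86/17, C2 = -429/17.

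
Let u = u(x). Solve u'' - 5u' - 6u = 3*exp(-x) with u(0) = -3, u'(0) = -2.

Characteristic equation r² - 5r - 6 = 0 factors as (r + 1)(r - 6) = 0, so r = -1, 6.
Hence u_h = C1*exp(-x) + C2*exp(6*x).
Since exp(-x) solves the homogeneous equation (r = -1 is a root of multiplicity 1), multiply the trial by x. Try u_p = A*x*exp(-x). Substituting into the equation and dividing by exp(-x) gives A = -3/7, so u_p = -3*x*exp(-x)/7.
General solution: u = C1*exp(-x) + C2*exp(6*x) - 3*x*exp(-x)/7.
Apply the initial conditions: u(0) = C1 + C2 = -3 and u'(0) = -3/7 - C1 + 6*C2 = -2. Solving gives C1 = -115/49, C2 = -32/49.

u = -115*exp(-x)/49 - 32*exp(6*x)/49 - 3*x*exp(-x)/7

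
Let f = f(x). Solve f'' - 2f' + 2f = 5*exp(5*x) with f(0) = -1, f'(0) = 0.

Characteristic equation r² - 2r + 2 = 0 has discriminant (-2)² - 4·(2) = -4 < 0, so r = 1 ± i.
Hence f_h = C1*cos(x)*exp(x) + C2*exp(x)*sin(x).
Try f_p = A*exp(5*x). Substituting into the equation and dividing by exp(5*x) gives A = 5/17, so f_p = 5*exp(5*x)/17.
General solution: f = 5*exp(5*x)/17 + C1*cos(x)*exp(x) + C2*exp(x)*sin(x).
Apply the initial conditions: f(0) = 5/17 + C1 = -1 and f'(0) = 25/17 + C1 + C2 = 0. Solving gives C1 = -22/17, C2 = -3/17.

f = 5*exp(5*x)/17 - 22*cos(x)*exp(x)/17 - 3*exp(x)*sin(x)/17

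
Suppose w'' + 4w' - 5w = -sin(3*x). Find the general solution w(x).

Characteristic equation r² + 4r - 5 = 0 factors as (r + 5)(r - 1) = 0, so r = -5, 1.
Hence w_h = C1*exp(-5*x) + C2*exp(x).
Try w_p = A*cos(3*x) + B*sin(3*x). Substituting and equating the coefficients of cos(3x) and sin(3x) gives A = 3/85, B = 7/170, so w_p = 3*cos(3*x)/85 + 7*sin(3*x)/170.

w = 3*cos(3*x)/85 + 7*sin(3*x)/170 + C1*exp(-5*x) + C2*exp(x)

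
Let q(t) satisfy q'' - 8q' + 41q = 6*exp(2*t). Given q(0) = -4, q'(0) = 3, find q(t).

Characteristic equation r² - 8r + 41 = 0 has discriminant (-8)² - 4·(41) = -100 < 0, so r = 4 ± 5i.
Hence q_h = C1*cos(5*t)*exp(4*t) + C2*exp(4*t)*sin(5*t).
Try q_p = A*exp(2*t). Substituting into the equation and dividing by exp(2*t) gives A = 6/29, so q_p = 6*exp(2*t)/29.
General solution: q = 6*exp(2*t)/29 + C1*cos(5*t)*exp(4*t) + C2*exp(4*t)*sin(5*t).
Apply the initial conditions: q(0) = 6/29 + C1 = -4 and q'(0) = 12/29 + 4*C1 + 5*C2 = 3. Solving gives C1 = -122/29, C2 = 563/145.

q = 6*exp(2*t)/29 - 122*cos(5*t)*exp(4*t)/29 + 563*exp(4*t)*sin(5*t)/145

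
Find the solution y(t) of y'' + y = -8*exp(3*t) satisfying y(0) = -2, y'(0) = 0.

y = -6*cos(t)/5 - 4*exp(3*t)/5 + 12*sin(t)/5

Characteristic equation r² + 1 = 0 has discriminant (0)² - 4·(1) = -4 < 0, so r = ± i.
Hence y_h = C1*cos(t) + C2*sin(t).
Try y_p = A*exp(3*t). Substituting into the equation and dividing by exp(3*t) gives A = -4/5, so y_p = -4*exp(3*t)/5.
General solution: y = -4*exp(3*t)/5 + C1*cos(t) + C2*sin(t).
Apply the initial conditions: y(0) = -4/5 + C1 = -2 and y'(0) = -12/5 + C2 = 0. Solving gives C1 = -6/5, C2 = 12/5.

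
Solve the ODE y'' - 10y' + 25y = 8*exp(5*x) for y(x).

y = C1*exp(5*x) + 4*x**2*exp(5*x) + C2*x*exp(5*x)

Characteristic equation r² - 10r + 25 = 0 has discriminant (-10)² - 4·(25) = 0, so r = 5 is a repeated root.
Hence y_h = (C1 + C2*x)*exp(5*x).
Since exp(5*x) solves the homogeneous equation (r = 5 is a root of multiplicity 2), multiply the trial by x^2. Try y_p = A*x^2*exp(5*x). Substituting into the equation and dividing by exp(5*x) gives A = 4, so y_p = 4*x^2*exp(5*x).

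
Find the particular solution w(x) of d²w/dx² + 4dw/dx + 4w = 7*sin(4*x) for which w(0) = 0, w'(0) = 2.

w = -21*sin(4*x)/100 - 7*cos(4*x)/25 + 7*exp(-2*x)/25 + 17*x*exp(-2*x)/5

Characteristic equation r² + 4r + 4 = 0 has discriminant (4)² - 4·(4) = 0, so r = -2 is a repeated root.
Hence w_h = (C1 + C2*x)*exp(-2*x).
Try w_p = A*cos(4*x) + B*sin(4*x). Substituting and equating the coefficients of cos(4x) and sin(4x) gives A = -7/25, B = -21/100, so w_p = -21*sin(4*x)/100 - 7*cos(4*x)/25.
General solution: w = -21*sin(4*x)/100 - 7*cos(4*x)/25 + C1*exp(-2*x) + C2*x*exp(-2*x).
Apply the initial conditions: w(0) = -7/25 + C1 = 0 and w'(0) = -21/25 + C2 - 2*C1 = 2. Solving gives C1 = 7/25, C2 = 17/5.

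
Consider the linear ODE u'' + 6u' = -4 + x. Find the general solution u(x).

Characteristic equation r² + 6r = 0 factors as (r + 6)r = 0, so r = -6, 0.
Hence u_h = C1*exp(-6*x) + C2.
Since 0 is a characteristic root (multiplicity 1), multiply the polynomial trial by x: try u_p = x*(A0 + A1*x). Substituting and matching coefficients of each power of x gives A0 = -25/36, A1 = 1/12, so u_p = -25*x/36 + x^2/12.

u = C2 - 25*x/36 + x**2/12 + C1*exp(-6*x)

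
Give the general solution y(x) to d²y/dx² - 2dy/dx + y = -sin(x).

y = -cos(x)/2 + C1*exp(x) + C2*x*exp(x)

Characteristic equation r² - 2r + 1 = 0 has discriminant (-2)² - 4·(1) = 0, so r = 1 is a repeated root.
Hence y_h = (C1 + C2*x)*exp(x).
Try y_p = A*cos(x) + B*sin(x). Substituting and equating the coefficients of cos(x) and sin(x) gives A = -1/2, B = 0, so y_p = -cos(x)/2.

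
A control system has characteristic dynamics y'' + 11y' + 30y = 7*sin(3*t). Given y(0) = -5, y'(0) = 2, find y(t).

y = -931*exp(-5*t)/34 - 77*cos(3*t)/510 + 49*sin(3*t)/510 + 338*exp(-6*t)/15

Characteristic equation r² + 11r + 30 = 0 factors as (r + 5)(r + 6) = 0, so r = -5, -6.
Hence y_h = C1*exp(-5*t) + C2*exp(-6*t).
Try y_p = A*cos(3*t) + B*sin(3*t). Substituting and equating the coefficients of cos(3t) and sin(3t) gives A = -77/510, B = 49/510, so y_p = -77*cos(3*t)/510 + 49*sin(3*t)/510.
General solution: y = -77*cos(3*t)/510 + 49*sin(3*t)/510 + C1*exp(-5*t) + C2*exp(-6*t).
Apply the initial conditions: y(0) = -77/510 + C1 + C2 = -5 and y'(0) = 49/170 - 6*C2 - 5*C1 = 2. Solving gives C1 = -931/34, C2 = 338/15.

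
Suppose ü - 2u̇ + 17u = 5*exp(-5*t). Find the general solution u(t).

u = 5*exp(-5*t)/52 + C1*cos(4*t)*exp(t) + C2*exp(t)*sin(4*t)

Characteristic equation r² - 2r + 17 = 0 has discriminant (-2)² - 4·(17) = -64 < 0, so r = 1 ± 4i.
Hence u_h = C1*cos(4*t)*exp(t) + C2*exp(t)*sin(4*t).
Try u_p = A*exp(-5*t). Substituting into the equation and dividing by exp(-5*t) gives A = 5/52, so u_p = 5*exp(-5*t)/52.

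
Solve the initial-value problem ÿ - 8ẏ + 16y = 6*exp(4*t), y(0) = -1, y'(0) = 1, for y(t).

Characteristic equation r² - 8r + 16 = 0 has discriminant (-8)² - 4·(16) = 0, so r = 4 is a repeated root.
Hence y_h = (C1 + C2*t)*exp(4*t).
Since exp(4*t) solves the homogeneous equation (r = 4 is a root of multiplicity 2), multiply the trial by t^2. Try y_p = A*t^2*exp(4*t). Substituting into the equation and dividing by exp(4*t) gives A = 3, so y_p = 3*t^2*exp(4*t).
General solution: y = C1*exp(4*t) + 3*t^2*exp(4*t) + C2*t*exp(4*t).
Apply the initial conditions: y(0) = C1 = -1 and y'(0) = C2 + 4*C1 = 1. Solving gives C1 = -1, C2 = 5.

y = -exp(4*t) + 3*t**2*exp(4*t) + 5*t*exp(4*t)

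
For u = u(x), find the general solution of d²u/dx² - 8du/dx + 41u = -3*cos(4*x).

Characteristic equation r² - 8r + 41 = 0 has discriminant (-8)² - 4·(41) = -100 < 0, so r = 4 ± 5i.
Hence u_h = C1*cos(5*x)*exp(4*x) + C2*exp(4*x)*sin(5*x).
Try u_p = A*cos(4*x) + B*sin(4*x). Substituting and equating the coefficients of cos(4x) and sin(4x) gives A = -75/1649, B = 96/1649, so u_p = -75*cos(4*x)/1649 + 96*sin(4*x)/1649.

u = -75*cos(4*x)/1649 + 96*sin(4*x)/1649 + C1*cos(5*x)*exp(4*x) + C2*exp(4*x)*sin(5*x)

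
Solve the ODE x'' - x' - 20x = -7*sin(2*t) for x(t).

x = -7*cos(2*t)/290 + 42*sin(2*t)/145 + C1*exp(-4*t) + C2*exp(5*t)

Characteristic equation r² - r - 20 = 0 factors as (r + 4)(r - 5) = 0, so r = -4, 5.
Hence x_h = C1*exp(-4*t) + C2*exp(5*t).
Try x_p = A*cos(2*t) + B*sin(2*t). Substituting and equating the coefficients of cos(2t) and sin(2t) gives A = -7/290, B = 42/145, so x_p = -7*cos(2*t)/290 + 42*sin(2*t)/145.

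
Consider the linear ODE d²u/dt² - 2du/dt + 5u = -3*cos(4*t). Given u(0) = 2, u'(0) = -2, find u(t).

u = 24*sin(4*t)/185 + 33*cos(4*t)/185 - 803*exp(t)*sin(2*t)/370 + 337*cos(2*t)*exp(t)/185

Characteristic equation r² - 2r + 5 = 0 has discriminant (-2)² - 4·(5) = -16 < 0, so r = 1 ± 2i.
Hence u_h = C1*cos(2*t)*exp(t) + C2*exp(t)*sin(2*t).
Try u_p = A*cos(4*t) + B*sin(4*t). Substituting and equating the coefficients of cos(4t) and sin(4t) gives A = 33/185, B = 24/185, so u_p = 24*sin(4*t)/185 + 33*cos(4*t)/185.
General solution: u = 24*sin(4*t)/185 + 33*cos(4*t)/185 + C1*cos(2*t)*exp(t) + C2*exp(t)*sin(2*t).
Apply the initial conditions: u(0) = 33/185 + C1 = 2 and u'(0) = 96/185 + C1 + 2*C2 = -2. Solving gives C1 = 337/185, C2 = -803/370.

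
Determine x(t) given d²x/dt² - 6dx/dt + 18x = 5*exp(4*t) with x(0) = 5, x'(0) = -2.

x = exp(4*t)/2 - 35*exp(3*t)*sin(3*t)/6 + 9*cos(3*t)*exp(3*t)/2

Characteristic equation r² - 6r + 18 = 0 has discriminant (-6)² - 4·(18) = -36 < 0, so r = 3 ± 3i.
Hence x_h = C1*cos(3*t)*exp(3*t) + C2*exp(3*t)*sin(3*t).
Try x_p = A*exp(4*t). Substituting into the equation and dividing by exp(4*t) gives A = 1/2, so x_p = exp(4*t)/2.
General solution: x = exp(4*t)/2 + C1*cos(3*t)*exp(3*t) + C2*exp(3*t)*sin(3*t).
Apply the initial conditions: x(0) = 1/2 + C1 = 5 and x'(0) = 2 + 3*C1 + 3*C2 = -2. Solving gives C1 = 9/2, C2 = -35/6.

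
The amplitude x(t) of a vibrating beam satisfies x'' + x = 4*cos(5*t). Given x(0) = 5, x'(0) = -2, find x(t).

Characteristic equation r² + 1 = 0 has discriminant (0)² - 4·(1) = -4 < 0, so r = ± i.
Hence x_h = C1*cos(t) + C2*sin(t).
Try x_p = A*cos(5*t) + B*sin(5*t). Substituting and equating the coefficients of cos(5t) and sin(5t) gives A = -1/6, B = 0, so x_p = -cos(5*t)/6.
General solution: x = -cos(5*t)/6 + C1*cos(t) + C2*sin(t).
Apply the initial conditions: x(0) = -1/6 + C1 = 5 and x'(0) = C2 = -2. Solving gives C1 = 31/6, C2 = -2.

x = -2*sin(t) - cos(5*t)/6 + 31*cos(t)/6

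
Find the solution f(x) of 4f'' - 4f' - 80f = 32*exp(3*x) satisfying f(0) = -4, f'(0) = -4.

f = -104*exp(-4*x)/63 - 16*exp(5*x)/9 - 4*exp(3*x)/7

Divide through by 4: f'' - f' - 20f = 8*exp(3*x).
Characteristic equation r² - r - 20 = 0 factors as (r - 5)(r + 4) = 0, so r = 5, -4.
Hence f_h = C1*exp(5*x) + C2*exp(-4*x).
Try f_p = A*exp(3*x). Substituting into the equation and dividing by exp(3*x) gives A = -4/7, so f_p = -4*exp(3*x)/7.
General solution: f = -4*exp(3*x)/7 + C1*exp(5*x) + C2*exp(-4*x).
Apply the initial conditions: f(0) = -4/7 + C1 + C2 = -4 and f'(0) = -12/7 - 4*C2 + 5*C1 = -4. Solving gives C1 = -16/9, C2 = -104/63.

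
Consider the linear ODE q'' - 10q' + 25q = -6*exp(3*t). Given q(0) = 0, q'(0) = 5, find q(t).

q = -3*exp(3*t)/2 + 3*exp(5*t)/2 + 2*t*exp(5*t)

Characteristic equation r² - 10r + 25 = 0 has discriminant (-10)² - 4·(25) = 0, so r = 5 is a repeated root.
Hence q_h = (C1 + C2*t)*exp(5*t).
Try q_p = A*exp(3*t). Substituting into the equation and dividing by exp(3*t) gives A = -3/2, so q_p = -3*exp(3*t)/2.
General solution: q = -3*exp(3*t)/2 + C1*exp(5*t) + C2*t*exp(5*t).
Apply the initial conditions: q(0) = -3/2 + C1 = 0 and q'(0) = -9/2 + C2 + 5*C1 = 5. Solving gives C1 = 3/2, C2 = 2.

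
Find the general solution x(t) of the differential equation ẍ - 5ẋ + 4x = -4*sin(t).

x = -10*cos(t)/17 - 6*sin(t)/17 + C1*exp(4*t) + C2*exp(t)

Characteristic equation r² - 5r + 4 = 0 factors as (r - 4)(r - 1) = 0, so r = 4, 1.
Hence x_h = C1*exp(4*t) + C2*exp(t).
Try x_p = A*cos(t) + B*sin(t). Substituting and equating the coefficients of cos(t) and sin(t) gives A = -10/17, B = -6/17, so x_p = -10*cos(t)/17 - 6*sin(t)/17.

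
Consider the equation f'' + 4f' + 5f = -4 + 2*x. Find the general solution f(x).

f = -28/25 + 2*x/5 + C1*cos(x)*exp(-2*x) + C2*exp(-2*x)*sin(x)

Characteristic equation r² + 4r + 5 = 0 has discriminant (4)² - 4·(5) = -4 < 0, so r = -2 ± i.
Hence f_h = C1*cos(x)*exp(-2*x) + C2*exp(-2*x)*sin(x).
For the particular solution try f_p = A0 + A1*x. Substituting and matching coefficients of each power of x gives A0 = -28/25, A1 = 2/5, so f_p = -28/25 + 2*x/5.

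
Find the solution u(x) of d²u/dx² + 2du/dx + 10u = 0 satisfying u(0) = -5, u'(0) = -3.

Characteristic equation r² + 2r + 10 = 0 has discriminant (2)² - 4·(10) = -36 < 0, so r = -1 ± 3i.
Hence u_h = C1*cos(3*x)*exp(-x) + C2*exp(-x)*sin(3*x).
Apply the initial conditions: u(0) = C1 = -5 and u'(0) = -C1 + 3*C2 = -3. Solving gives C1 = -5, C2 = -8/3.

u = -5*cos(3*x)*exp(-x) - 8*exp(-x)*sin(3*x)/3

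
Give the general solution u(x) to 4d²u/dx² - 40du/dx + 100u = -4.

u = -1/25 + C1*exp(5*x) + C2*x*exp(5*x)

Divide through by 4: u'' - 10u' + 25u = -1.
Characteristic equation r² - 10r + 25 = 0 has discriminant (-10)² - 4·(25) = 0, so r = 5 is a repeated root.
Hence u_h = (C1 + C2*x)*exp(5*x).
For the particular solution try u_p = A0. Substituting and matching coefficients of each power of x gives A0 = -1/25, so u_p = -1/25.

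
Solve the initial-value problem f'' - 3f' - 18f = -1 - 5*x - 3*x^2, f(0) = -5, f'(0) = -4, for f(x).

Characteristic equation r² - 3r - 18 = 0 factors as (r - 6)(r + 3) = 0, so r = 6, -3.
Hence f_h = C1*exp(6*x) + C2*exp(-3*x).
For the particular solution try f_p = A0 + A1*x + A2*x^2. Substituting and matching coefficients of each power of x gives A0 = 1/27, A1 = 2/9, A2 = 1/6, so f_p = 1/27 + x^2/6 + 2*x/9.
General solution: f = 1/27 + x^2/6 + 2*x/9 + C1*exp(6*x) + C2*exp(-3*x).
Apply the initial conditions: f(0) = 1/27 + C1 + C2 = -5 and f'(0) = 2/9 - 3*C2 + 6*C1 = -4. Solving gives C1 = -58/27, C2 = -26/9.

f = 1/27 - 58*exp(6*x)/27 - 26*exp(-3*x)/9 + x**2/6 + 2*x/9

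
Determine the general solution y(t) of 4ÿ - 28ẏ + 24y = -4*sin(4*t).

Divide through by 4: y'' - 7y' + 6y = -sin(4*t).
Characteristic equation r² - 7r + 6 = 0 factors as (r - 1)(r - 6) = 0, so r = 1, 6.
Hence y_h = C1*exp(t) + C2*exp(6*t).
Try y_p = A*cos(4*t) + B*sin(4*t). Substituting and equating the coefficients of cos(4t) and sin(4t) gives A = -7/221, B = 5/442, so y_p = -7*cos(4*t)/221 + 5*sin(4*t)/442.

y = -7*cos(4*t)/221 + 5*sin(4*t)/442 + C1*exp(t) + C2*exp(6*t)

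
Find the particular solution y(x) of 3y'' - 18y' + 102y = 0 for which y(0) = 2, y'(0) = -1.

Divide through by 3: y'' - 6y' + 34y = 0.
Characteristic equation r² - 6r + 34 = 0 has discriminant (-6)² - 4·(34) = -100 < 0, so r = 3 ± 5i.
Hence y_h = C1*cos(5*x)*exp(3*x) + C2*exp(3*x)*sin(5*x).
Apply the initial conditions: y(0) = C1 = 2 and y'(0) = 3*C1 + 5*C2 = -1. Solving gives C1 = 2, C2 = -7/5.

y = 2*cos(5*x)*exp(3*x) - 7*exp(3*x)*sin(5*x)/5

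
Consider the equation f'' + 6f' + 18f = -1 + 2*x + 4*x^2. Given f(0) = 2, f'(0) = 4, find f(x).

Characteristic equation r² + 6r + 18 = 0 has discriminant (6)² - 4·(18) = -36 < 0, so r = -3 ± 3i.
Hence f_h = C1*cos(3*x)*exp(-3*x) + C2*exp(-3*x)*sin(3*x).
For the particular solution try f_p = A0 + A1*x + A2*x^2. Substituting and matching coefficients of each power of x gives A0 = -11/162, A1 = -1/27, A2 = 2/9, so f_p = -11/162 - x/27 + 2*x^2/9.
General solution: f = -11/162 - x/27 + 2*x^2/9 + C1*cos(3*x)*exp(-3*x) + C2*exp(-3*x)*sin(3*x).
Apply the initial conditions: f(0) = -11/162 + C1 = 2 and f'(0) = -1/27 - 3*C1 + 3*C2 = 4. Solving gives C1 = 335/162, C2 = 553/162.

f = -11/162 - x/27 + 2*x**2/9 + 335*cos(3*x)*exp(-3*x)/162 + 553*exp(-3*x)*sin(3*x)/162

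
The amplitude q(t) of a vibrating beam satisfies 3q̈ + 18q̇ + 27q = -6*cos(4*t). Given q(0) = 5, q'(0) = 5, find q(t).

q = -48*sin(4*t)/625 + 14*cos(4*t)/625 + 3111*exp(-3*t)/625 + 506*t*exp(-3*t)/25

Divide through by 3: q'' + 6q' + 9q = -2*cos(4*t).
Characteristic equation r² + 6r + 9 = 0 has discriminant (6)² - 4·(9) = 0, so r = -3 is a repeated root.
Hence q_h = (C1 + C2*t)*exp(-3*t).
Try q_p = A*cos(4*t) + B*sin(4*t). Substituting and equating the coefficients of cos(4t) and sin(4t) gives A = 14/625, B = -48/625, so q_p = -48*sin(4*t)/625 + 14*cos(4*t)/625.
General solution: q = -48*sin(4*t)/625 + 14*cos(4*t)/625 + C1*exp(-3*t) + C2*t*exp(-3*t).
Apply the initial conditions: q(0) = 14/625 + C1 = 5 and q'(0) = -192/625 + C2 - 3*C1 = 5. Solving gives C1 = 3111/625, C2 = 506/25.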